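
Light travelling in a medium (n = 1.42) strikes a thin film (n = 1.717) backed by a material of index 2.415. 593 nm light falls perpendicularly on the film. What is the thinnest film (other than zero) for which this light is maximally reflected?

173 nm

Top surface (1.42 → 1.717): reflection off a higher-index medium gives a half-wave phase shift.
At the lower boundary (n = 1.717 to n = 2.415) the reflected ray undergoes a half-wave phase shift.
The two reflections carry the same phase change, so no net offset.
With no net inversion, constructive interference in reflection requires 2 n t = m λ.
Minimum nonzero at m = 1: t = λ / (2 n) = 593 / (2 × 1.717) = 173 nm.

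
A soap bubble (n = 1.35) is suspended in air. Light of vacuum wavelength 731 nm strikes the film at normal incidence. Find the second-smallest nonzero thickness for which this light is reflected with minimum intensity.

541 nm

Top surface (1.0 → 1.35): reflection off a higher-index medium gives a half-wave phase shift.
At the lower boundary (n = 1.35 to n = 1.0) the reflected ray undergoes no phase shift.
Net: one phase inversion between the two reflected rays.
So the condition for destructive reflection is 2 n t = m λ.
The second-smallest nonzero thickness corresponds to m = 2: t = m λ / (2 n) = 2.00 × 731 / (2 × 1.35) = 541 nm.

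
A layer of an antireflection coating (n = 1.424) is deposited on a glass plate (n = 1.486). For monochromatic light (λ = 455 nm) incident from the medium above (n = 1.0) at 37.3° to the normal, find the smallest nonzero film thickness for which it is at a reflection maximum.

177 nm

Top surface (1.0 → 1.424): reflection off a higher-index medium gives a half-wave phase shift.
Bottom surface (1.424 → 1.486): reflection off a higher-index medium gives a half-wave phase shift.
Zero or two π shifts → no net half-wave offset.
For maximum reflection here: 2 n t cos θ_r = m λ.
Snell's law: 1.0 sin 37.3° = 1.424 sin θ_r → sin θ_r = 0.426, cos θ_r = 0.905.
Minimum nonzero at m = 1: t = λ / (2 n cos θ_r) = 455 / (2 × 1.424 × 0.905) = 177 nm.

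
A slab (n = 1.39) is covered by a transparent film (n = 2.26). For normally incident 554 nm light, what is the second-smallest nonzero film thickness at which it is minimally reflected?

245 nm

Top surface (1.0 → 2.26): reflection off a higher-index medium gives a half-wave phase shift.
At the lower boundary (n = 2.26 to n = 1.39) the reflected ray undergoes no phase shift.
Net: one phase inversion between the two reflected rays.
With one net inversion, destructive interference in reflection requires 2 n t = m λ.
The second-smallest nonzero thickness corresponds to m = 2: t = m λ / (2 n) = 2.00 × 554 / (2 × 2.26) = 245 nm.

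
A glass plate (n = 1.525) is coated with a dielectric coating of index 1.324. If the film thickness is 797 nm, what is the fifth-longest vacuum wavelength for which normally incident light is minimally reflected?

Top surface (1.0 → 1.324): reflection off a higher-index medium gives a half-wave phase shift.
Bottom surface (1.324 → 1.525): reflection off a higher-index medium gives a half-wave phase shift.
Zero or two π shifts → no net half-wave offset.
With no net inversion, destructive interference in reflection requires 2 n t = (m + ½) λ.
λ = 2 n t / (m + ½). The fifth-longest wavelength is m = 4: λ = 2 × 1.324 × 797 / 4.50 = 469 nm.

469 nm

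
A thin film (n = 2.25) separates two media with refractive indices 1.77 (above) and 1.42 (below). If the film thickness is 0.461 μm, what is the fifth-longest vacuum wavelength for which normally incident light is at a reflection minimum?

Top surface (1.77 → 2.25): reflection off a higher-index medium gives a half-wave phase shift.
Ray reflecting at the bottom interface goes from n = 2.25 toward n = 1.42: no phase shift.
Exactly one π shift → a net half-wave offset.
For dark reflection here: 2 n t = m λ.
λ = 2 n t / m. The fifth-longest wavelength is m = 5: λ = 2 × 2.25 × 461 / 5.00 = 415 nm.

415 nm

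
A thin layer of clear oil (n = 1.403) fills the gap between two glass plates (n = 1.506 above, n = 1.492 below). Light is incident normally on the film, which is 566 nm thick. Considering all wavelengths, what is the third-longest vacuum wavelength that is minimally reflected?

529 nm

Top surface (1.506 → 1.403): reflection off a lower-index medium gives no phase shift.
Ray reflecting at the bottom interface goes from n = 1.403 toward n = 1.492: a half-wave phase shift.
The two reflections differ by half a wavelength.
With one net inversion, destructive interference in reflection requires 2 n t = m λ.
λ = 2 n t / m. The third-longest wavelength is m = 3: λ = 2 × 1.403 × 566 / 3.00 = 529 nm.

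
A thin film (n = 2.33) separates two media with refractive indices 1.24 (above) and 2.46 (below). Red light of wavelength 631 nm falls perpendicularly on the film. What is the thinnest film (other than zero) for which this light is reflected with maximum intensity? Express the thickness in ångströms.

Top surface (1.24 → 2.33): reflection off a higher-index medium gives a half-wave phase shift.
Bottom surface (2.33 → 2.46): reflection off a higher-index medium gives a half-wave phase shift.
Zero or two π shifts → no net half-wave offset.
So the condition for constructive reflection is 2 n t = m λ.
Minimum nonzero at m = 1: t = λ / (2 n) = 631 / (2 × 2.33) = 135 nm.

1354 Å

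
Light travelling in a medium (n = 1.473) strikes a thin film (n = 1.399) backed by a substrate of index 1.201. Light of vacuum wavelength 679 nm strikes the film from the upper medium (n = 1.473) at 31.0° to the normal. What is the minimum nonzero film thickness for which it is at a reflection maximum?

289 nm

At the upper boundary (n = 1.473 to n = 1.399) the reflected ray undergoes no phase shift.
Bottom surface (1.399 → 1.201): reflection off a lower-index medium gives no phase shift.
The two reflections carry the same phase change, so no net offset.
For strong reflection here: 2 n t cos θ_r = m λ.
Snell's law: 1.473 sin 31.0° = 1.399 sin θ_r → sin θ_r = 0.542, cos θ_r = 0.840.
Minimum nonzero at m = 1: t = λ / (2 n cos θ_r) = 679 / (2 × 1.399 × 0.840) = 289 nm.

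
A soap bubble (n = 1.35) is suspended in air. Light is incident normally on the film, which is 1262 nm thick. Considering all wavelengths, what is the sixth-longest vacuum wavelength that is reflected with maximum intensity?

Top surface (1.0 → 1.35): reflection off a higher-index medium gives a half-wave phase shift.
Ray reflecting at the bottom interface goes from n = 1.35 toward n = 1.0: no phase shift.
The two reflections differ by half a wavelength.
With one net inversion, constructive interference in reflection requires 2 n t = (m + ½) λ.
λ = 2 n t / (m + ½). The sixth-longest wavelength is m = 5: λ = 2 × 1.35 × 1262 / 5.50 = 620 nm.

620 nm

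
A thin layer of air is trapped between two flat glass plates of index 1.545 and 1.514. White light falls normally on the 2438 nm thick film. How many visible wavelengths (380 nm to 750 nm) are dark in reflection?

Top surface (1.545 → 1.0): reflection off a lower-index medium gives no phase shift.
At the lower boundary (n = 1.0 to n = 1.514) the reflected ray undergoes a half-wave phase shift.
Exactly one π shift → a net half-wave offset.
For weak reflection here: 2 n t = m λ.
λ = 2 n t / m = 4876 / m nm.
m=6: 813 nm (IR); m=7: 697 nm (visible); m=8: 610 nm (visible); m=9: 542 nm (visible); m=10: 488 nm (visible); m=11: 443 nm (visible); m=12: 406 nm (visible); m=13: 375 nm (UV).

6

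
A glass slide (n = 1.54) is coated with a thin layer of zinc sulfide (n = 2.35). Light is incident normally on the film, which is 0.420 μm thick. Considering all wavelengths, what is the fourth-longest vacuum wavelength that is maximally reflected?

564 nm

At the upper boundary (n = 1.0 to n = 2.35) the reflected ray undergoes a half-wave phase shift.
At the lower boundary (n = 2.35 to n = 1.54) the reflected ray undergoes no phase shift.
Net: one phase inversion between the two reflected rays.
So the condition for constructive reflection is 2 n t = (m + ½) λ.
λ = 2 n t / (m + ½). The fourth-longest wavelength is m = 3: λ = 2 × 2.35 × 420 / 3.50 = 564 nm.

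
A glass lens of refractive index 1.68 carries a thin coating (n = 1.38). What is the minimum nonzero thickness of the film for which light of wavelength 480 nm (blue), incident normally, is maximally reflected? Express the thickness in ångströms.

1739 Å

At the upper boundary (n = 1.0 to n = 1.38) the reflected ray undergoes a half-wave phase shift.
Bottom surface (1.38 → 1.68): reflection off a higher-index medium gives a half-wave phase shift.
The two reflections carry the same phase change, so no net offset.
For maximum reflection here: 2 n t = m λ.
Minimum nonzero at m = 1: t = λ / (2 n) = 480 / (2 × 1.38) = 174 nm.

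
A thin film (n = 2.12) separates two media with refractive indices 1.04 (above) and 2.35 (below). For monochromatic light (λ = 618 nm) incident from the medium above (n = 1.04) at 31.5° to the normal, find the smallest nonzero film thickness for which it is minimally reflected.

75.4 nm

Top surface (1.04 → 2.12): reflection off a higher-index medium gives a half-wave phase shift.
At the lower boundary (n = 2.12 to n = 2.35) the reflected ray undergoes a half-wave phase shift.
The two reflections carry the same phase change, so no net offset.
So the condition for destructive reflection is 2 n t cos θ_r = (m + ½) λ.
Snell's law: 1.04 sin 31.5° = 2.12 sin θ_r → sin θ_r = 0.256, cos θ_r = 0.967.
Minimum at m = 0: t = λ / (4 n cos θ_r) = 618 / (4 × 2.12 × 0.967) = 75.4 nm.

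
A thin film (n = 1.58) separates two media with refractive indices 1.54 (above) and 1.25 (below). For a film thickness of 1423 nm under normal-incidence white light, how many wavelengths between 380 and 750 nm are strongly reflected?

6

Top surface (1.54 → 1.58): reflection off a higher-index medium gives a half-wave phase shift.
Bottom surface (1.58 → 1.25): reflection off a lower-index medium gives no phase shift.
Exactly one π shift → a net half-wave offset.
For strong reflection here: 2 n t = (m + ½) λ.
λ = 2 n t / (m + ½) = 4497 / (m + ½) nm.
m=5: 818 nm (IR); m=6: 692 nm (visible); m=7: 600 nm (visible); m=8: 529 nm (visible); m=9: 473 nm (visible); m=10: 428 nm (visible); m=11: 391 nm (visible); m=12: 360 nm (UV).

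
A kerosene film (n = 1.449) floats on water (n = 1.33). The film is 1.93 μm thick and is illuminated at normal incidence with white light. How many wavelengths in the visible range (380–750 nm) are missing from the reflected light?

Top surface (1.0 → 1.449): reflection off a higher-index medium gives a half-wave phase shift.
Bottom surface (1.449 → 1.33): reflection off a lower-index medium gives no phase shift.
Exactly one π shift → a net half-wave offset.
So the condition for destructive reflection is 2 n t = m λ.
λ = 2 n t / m = 5593 / m nm.
m=7: 799 nm (IR); m=8: 699 nm (visible); m=9: 621 nm (visible); m=10: 559 nm (visible); m=11: 508 nm (visible); m=12: 466 nm (visible); m=13: 430 nm (visible); m=14: 400 nm (visible); m=15: 373 nm (UV).

7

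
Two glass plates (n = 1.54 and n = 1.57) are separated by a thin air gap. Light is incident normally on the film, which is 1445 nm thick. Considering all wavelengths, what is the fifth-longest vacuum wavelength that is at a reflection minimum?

Top surface (1.54 → 1.0): reflection off a lower-index medium gives no phase shift.
Bottom surface (1.0 → 1.57): reflection off a higher-index medium gives a half-wave phase shift.
The two reflections differ by half a wavelength.
With one net inversion, destructive interference in reflection requires 2 n t = m λ.
λ = 2 n t / m. The fifth-longest wavelength is m = 5: λ = 2 × 1.0 × 1445 / 5.00 = 578 nm.

578 nm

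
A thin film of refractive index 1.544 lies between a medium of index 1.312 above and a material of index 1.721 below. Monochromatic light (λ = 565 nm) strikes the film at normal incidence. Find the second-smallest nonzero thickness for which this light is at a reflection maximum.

Top surface (1.312 → 1.544): reflection off a higher-index medium gives a half-wave phase shift.
At the lower boundary (n = 1.544 to n = 1.721) the reflected ray undergoes a half-wave phase shift.
The two reflections carry the same phase change, so no net offset.
So the condition for constructive reflection is 2 n t = m λ.
The second-smallest nonzero thickness corresponds to m = 2: t = m λ / (2 n) = 2.00 × 565 / (2 × 1.544) = 366 nm.

366 nm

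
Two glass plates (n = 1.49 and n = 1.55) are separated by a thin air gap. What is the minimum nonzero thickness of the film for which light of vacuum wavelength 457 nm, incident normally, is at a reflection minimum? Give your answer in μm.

Ray reflecting at the top interface goes from n = 1.49 toward n = 1.0: no phase shift.
Ray reflecting at the bottom interface goes from n = 1.0 toward n = 1.55: a half-wave phase shift.
Net: one phase inversion between the two reflected rays.
With one net inversion, destructive interference in reflection requires 2 n t = m λ.
Minimum nonzero at m = 1: t = λ / (2 n) = 457 / (2 × 1.0) = 229 nm.

0.229 μm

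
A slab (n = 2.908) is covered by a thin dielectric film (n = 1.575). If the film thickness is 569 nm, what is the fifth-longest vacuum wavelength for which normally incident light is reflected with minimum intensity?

Ray reflecting at the top interface goes from n = 1.0 toward n = 1.575: a half-wave phase shift.
Bottom surface (1.575 → 2.908): reflection off a higher-index medium gives a half-wave phase shift.
Net: no relative phase inversion (both shifts match).
For minimum reflection here: 2 n t = (m + ½) λ.
λ = 2 n t / (m + ½). The fifth-longest wavelength is m = 4: λ = 2 × 1.575 × 569 / 4.50 = 398 nm.

398 nm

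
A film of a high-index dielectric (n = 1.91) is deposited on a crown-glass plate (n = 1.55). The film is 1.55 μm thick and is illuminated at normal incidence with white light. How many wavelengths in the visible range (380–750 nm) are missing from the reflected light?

Top surface (1.0 → 1.91): reflection off a higher-index medium gives a half-wave phase shift.
Ray reflecting at the bottom interface goes from n = 1.91 toward n = 1.55: no phase shift.
The two reflections differ by half a wavelength.
For dark reflection here: 2 n t = m λ.
λ = 2 n t / m = 5921 / m nm.
m=7: 846 nm (IR); m=8: 740 nm (visible); m=9: 658 nm (visible); m=10: 592 nm (visible); m=11: 538 nm (visible); m=12: 493 nm (visible); m=13: 455 nm (visible); m=14: 423 nm (visible); m=15: 395 nm (visible); m=16: 370 nm (UV).

8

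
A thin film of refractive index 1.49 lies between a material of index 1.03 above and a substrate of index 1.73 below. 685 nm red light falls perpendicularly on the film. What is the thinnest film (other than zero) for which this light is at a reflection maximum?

Ray reflecting at the top interface goes from n = 1.03 toward n = 1.49: a half-wave phase shift.
At the lower boundary (n = 1.49 to n = 1.73) the reflected ray undergoes a half-wave phase shift.
The two reflections carry the same phase change, so no net offset.
For maximum reflection here: 2 n t = m λ.
Minimum nonzero at m = 1: t = λ / (2 n) = 685 / (2 × 1.49) = 230 nm.

230 nm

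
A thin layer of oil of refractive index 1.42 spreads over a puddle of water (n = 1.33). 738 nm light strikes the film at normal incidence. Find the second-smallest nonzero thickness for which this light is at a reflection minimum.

At the upper boundary (n = 1.0 to n = 1.42) the reflected ray undergoes a half-wave phase shift.
Bottom surface (1.42 → 1.33): reflection off a lower-index medium gives no phase shift.
Exactly one π shift → a net half-wave offset.
With one net inversion, destructive interference in reflection requires 2 n t = m λ.
The second-smallest nonzero thickness corresponds to m = 2: t = m λ / (2 n) = 2.00 × 738 / (2 × 1.42) = 520 nm.

520 nm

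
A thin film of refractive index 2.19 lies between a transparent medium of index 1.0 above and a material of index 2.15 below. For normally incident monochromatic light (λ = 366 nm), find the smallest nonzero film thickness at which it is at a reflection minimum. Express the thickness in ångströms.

Top surface (1.0 → 2.19): reflection off a higher-index medium gives a half-wave phase shift.
Bottom surface (2.19 → 2.15): reflection off a lower-index medium gives no phase shift.
Net: one phase inversion between the two reflected rays.
So the condition for destructive reflection is 2 n t = m λ.
Minimum nonzero at m = 1: t = λ / (2 n) = 366 / (2 × 2.19) = 83.6 nm.

836 Å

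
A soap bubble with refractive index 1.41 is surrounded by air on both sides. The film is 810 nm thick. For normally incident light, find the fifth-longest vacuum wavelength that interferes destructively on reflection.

457 nm

Top surface (1.0 → 1.41): reflection off a higher-index medium gives a half-wave phase shift.
Bottom surface (1.41 → 1.0): reflection off a lower-index medium gives no phase shift.
The two reflections differ by half a wavelength.
For minimum reflection here: 2 n t = m λ.
λ = 2 n t / m. The fifth-longest wavelength is m = 5: λ = 2 × 1.41 × 810 / 5.00 = 457 nm.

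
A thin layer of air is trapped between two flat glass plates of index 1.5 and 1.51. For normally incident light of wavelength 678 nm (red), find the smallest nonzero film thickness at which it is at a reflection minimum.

339 nm

At the upper boundary (n = 1.5 to n = 1.0) the reflected ray undergoes no phase shift.
At the lower boundary (n = 1.0 to n = 1.51) the reflected ray undergoes a half-wave phase shift.
Exactly one π shift → a net half-wave offset.
For weak reflection here: 2 n t = m λ.
Minimum nonzero at m = 1: t = λ / (2 n) = 678 / (2 × 1.0) = 339 nm.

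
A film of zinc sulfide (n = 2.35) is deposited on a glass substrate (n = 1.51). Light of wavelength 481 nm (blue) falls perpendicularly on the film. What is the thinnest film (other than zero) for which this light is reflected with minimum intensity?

Ray reflecting at the top interface goes from n = 1.0 toward n = 2.35: a half-wave phase shift.
At the lower boundary (n = 2.35 to n = 1.51) the reflected ray undergoes no phase shift.
Net: one phase inversion between the two reflected rays.
For dark reflection here: 2 n t = m λ.
Minimum nonzero at m = 1: t = λ / (2 n) = 481 / (2 × 2.35) = 102 nm.

102 nm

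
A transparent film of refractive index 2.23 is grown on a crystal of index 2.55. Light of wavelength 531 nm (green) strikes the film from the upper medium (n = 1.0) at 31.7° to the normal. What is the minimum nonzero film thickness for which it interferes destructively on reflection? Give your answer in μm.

0.0613 μm

At the upper boundary (n = 1.0 to n = 2.23) the reflected ray undergoes a half-wave phase shift.
Ray reflecting at the bottom interface goes from n = 2.23 toward n = 2.55: a half-wave phase shift.
Net: no relative phase inversion (both shifts match).
So the condition for destructive reflection is 2 n t cos θ_r = (m + ½) λ.
Snell's law: 1.0 sin 31.7° = 2.23 sin θ_r → sin θ_r = 0.236, cos θ_r = 0.972.
Minimum at m = 0: t = λ / (4 n cos θ_r) = 531 / (4 × 2.23 × 0.972) = 61.3 nm.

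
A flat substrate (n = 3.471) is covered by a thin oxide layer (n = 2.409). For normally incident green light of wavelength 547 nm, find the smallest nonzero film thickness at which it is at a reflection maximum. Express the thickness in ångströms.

Top surface (1.0 → 2.409): reflection off a higher-index medium gives a half-wave phase shift.
At the lower boundary (n = 2.409 to n = 3.471) the reflected ray undergoes a half-wave phase shift.
Zero or two π shifts → no net half-wave offset.
So the condition for constructive reflection is 2 n t = m λ.
Minimum nonzero at m = 1: t = λ / (2 n) = 547 / (2 × 2.409) = 114 nm.

1135 Å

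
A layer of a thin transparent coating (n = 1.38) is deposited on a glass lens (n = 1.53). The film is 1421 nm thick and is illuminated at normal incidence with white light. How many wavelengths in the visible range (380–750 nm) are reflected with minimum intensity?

Top surface (1.0 → 1.38): reflection off a higher-index medium gives a half-wave phase shift.
Ray reflecting at the bottom interface goes from n = 1.38 toward n = 1.53: a half-wave phase shift.
The two reflections carry the same phase change, so no net offset.
So the condition for destructive reflection is 2 n t = (m + ½) λ.
λ = 2 n t / (m + ½) = 3922 / (m + ½) nm.
m=4: 872 nm (IR); m=5: 713 nm (visible); m=6: 603 nm (visible); m=7: 523 nm (visible); m=8: 461 nm (visible); m=9: 413 nm (visible); m=10: 374 nm (UV).

5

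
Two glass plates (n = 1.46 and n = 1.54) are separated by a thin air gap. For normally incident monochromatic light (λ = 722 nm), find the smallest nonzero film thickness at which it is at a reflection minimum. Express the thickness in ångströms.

At the upper boundary (n = 1.46 to n = 1.0) the reflected ray undergoes no phase shift.
Ray reflecting at the bottom interface goes from n = 1.0 toward n = 1.54: a half-wave phase shift.
Exactly one π shift → a net half-wave offset.
With one net inversion, destructive interference in reflection requires 2 n t = m λ.
Minimum nonzero at m = 1: t = λ / (2 n) = 722 / (2 × 1.0) = 361 nm.

3610 Å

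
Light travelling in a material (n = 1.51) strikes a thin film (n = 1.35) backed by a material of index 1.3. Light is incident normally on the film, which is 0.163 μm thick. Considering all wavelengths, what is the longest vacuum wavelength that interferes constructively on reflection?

440 nm

Top surface (1.51 → 1.35): reflection off a lower-index medium gives no phase shift.
At the lower boundary (n = 1.35 to n = 1.3) the reflected ray undergoes no phase shift.
Net: no relative phase inversion (both shifts match).
For bright reflection here: 2 n t = m λ.
λ = 2 n t / m. The longest wavelength is m = 1: λ = 2 × 1.35 × 163 / 1.00 = 440 nm.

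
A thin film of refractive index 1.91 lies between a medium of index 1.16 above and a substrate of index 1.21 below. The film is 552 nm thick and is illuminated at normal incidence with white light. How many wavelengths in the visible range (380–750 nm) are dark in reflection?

3

At the upper boundary (n = 1.16 to n = 1.91) the reflected ray undergoes a half-wave phase shift.
Ray reflecting at the bottom interface goes from n = 1.91 toward n = 1.21: no phase shift.
The two reflections differ by half a wavelength.
With one net inversion, destructive interference in reflection requires 2 n t = m λ.
λ = 2 n t / m = 2109 / m nm.
m=2: 1054 nm (IR); m=3: 703 nm (visible); m=4: 527 nm (visible); m=5: 422 nm (visible); m=6: 351 nm (UV).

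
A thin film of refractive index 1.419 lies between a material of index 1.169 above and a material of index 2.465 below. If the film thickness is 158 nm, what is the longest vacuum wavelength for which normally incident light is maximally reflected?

448 nm

Top surface (1.169 → 1.419): reflection off a higher-index medium gives a half-wave phase shift.
Ray reflecting at the bottom interface goes from n = 1.419 toward n = 2.465: a half-wave phase shift.
Zero or two π shifts → no net half-wave offset.
So the condition for constructive reflection is 2 n t = m λ.
λ = 2 n t / m. The longest wavelength is m = 1: λ = 2 × 1.419 × 158 / 1.00 = 448 nm.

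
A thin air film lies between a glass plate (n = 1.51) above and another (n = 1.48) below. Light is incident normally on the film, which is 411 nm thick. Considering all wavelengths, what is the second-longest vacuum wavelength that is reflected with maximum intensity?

548 nm

Top surface (1.51 → 1.0): reflection off a lower-index medium gives no phase shift.
Ray reflecting at the bottom interface goes from n = 1.0 toward n = 1.48: a half-wave phase shift.
Exactly one π shift → a net half-wave offset.
With one net inversion, constructive interference in reflection requires 2 n t = (m + ½) λ.
λ = 2 n t / (m + ½). The second-longest wavelength is m = 1: λ = 2 × 1.0 × 411 / 1.50 = 548 nm.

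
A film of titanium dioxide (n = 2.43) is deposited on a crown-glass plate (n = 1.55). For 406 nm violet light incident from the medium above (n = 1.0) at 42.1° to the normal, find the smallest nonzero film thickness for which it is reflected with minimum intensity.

86.9 nm

Ray reflecting at the top interface goes from n = 1.0 toward n = 2.43: a half-wave phase shift.
Ray reflecting at the bottom interface goes from n = 2.43 toward n = 1.55: no phase shift.
Exactly one π shift → a net half-wave offset.
So the condition for destructive reflection is 2 n t cos θ_r = m λ.
Snell's law: 1.0 sin 42.1° = 2.43 sin θ_r → sin θ_r = 0.276, cos θ_r = 0.961.
Minimum nonzero at m = 1: t = λ / (2 n cos θ_r) = 406 / (2 × 2.43 × 0.961) = 86.9 nm.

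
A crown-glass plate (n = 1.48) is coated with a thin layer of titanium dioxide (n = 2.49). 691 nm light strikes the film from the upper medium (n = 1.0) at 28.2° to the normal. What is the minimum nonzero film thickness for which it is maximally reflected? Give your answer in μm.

Ray reflecting at the top interface goes from n = 1.0 toward n = 2.49: a half-wave phase shift.
Bottom surface (2.49 → 1.48): reflection off a lower-index medium gives no phase shift.
Exactly one π shift → a net half-wave offset.
With one net inversion, constructive interference in reflection requires 2 n t cos θ_r = (m + ½) λ.
Snell's law: 1.0 sin 28.2° = 2.49 sin θ_r → sin θ_r = 0.190, cos θ_r = 0.982.
Minimum at m = 0: t = λ / (4 n cos θ_r) = 691 / (4 × 2.49 × 0.982) = 70.7 nm.

0.0707 μm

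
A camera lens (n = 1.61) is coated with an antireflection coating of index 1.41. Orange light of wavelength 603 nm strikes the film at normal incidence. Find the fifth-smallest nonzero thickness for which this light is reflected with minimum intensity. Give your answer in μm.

Top surface (1.0 → 1.41): reflection off a higher-index medium gives a half-wave phase shift.
Ray reflecting at the bottom interface goes from n = 1.41 toward n = 1.61: a half-wave phase shift.
The two reflections carry the same phase change, so no net offset.
So the condition for destructive reflection is 2 n t = (m + ½) λ.
The fifth-smallest nonzero thickness corresponds to m = 4: t = (m + ½) λ / (2 n) = 4.50 × 603 / (2 × 1.41) = 962 nm.

0.962 μm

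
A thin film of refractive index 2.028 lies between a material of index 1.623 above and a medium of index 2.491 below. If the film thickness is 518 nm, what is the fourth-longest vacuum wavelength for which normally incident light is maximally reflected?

525 nm

Ray reflecting at the top interface goes from n = 1.623 toward n = 2.028: a half-wave phase shift.
At the lower boundary (n = 2.028 to n = 2.491) the reflected ray undergoes a half-wave phase shift.
The two reflections carry the same phase change, so no net offset.
For maximum reflection here: 2 n t = m λ.
λ = 2 n t / m. The fourth-longest wavelength is m = 4: λ = 2 × 2.028 × 518 / 4.00 = 525 nm.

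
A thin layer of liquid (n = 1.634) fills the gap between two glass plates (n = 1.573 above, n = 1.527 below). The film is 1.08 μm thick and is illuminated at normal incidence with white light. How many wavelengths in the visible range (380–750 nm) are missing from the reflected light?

Ray reflecting at the top interface goes from n = 1.573 toward n = 1.634: a half-wave phase shift.
Bottom surface (1.634 → 1.527): reflection off a lower-index medium gives no phase shift.
Net: one phase inversion between the two reflected rays.
For weak reflection here: 2 n t = m λ.
λ = 2 n t / m = 3529 / m nm.
m=4: 882 nm (IR); m=5: 706 nm (visible); m=6: 588 nm (visible); m=7: 504 nm (visible); m=8: 441 nm (visible); m=9: 392 nm (visible); m=10: 353 nm (UV).

5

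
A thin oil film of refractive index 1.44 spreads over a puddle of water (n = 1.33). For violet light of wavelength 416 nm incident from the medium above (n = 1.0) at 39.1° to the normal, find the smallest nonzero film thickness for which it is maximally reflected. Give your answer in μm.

0.0803 μm

At the upper boundary (n = 1.0 to n = 1.44) the reflected ray undergoes a half-wave phase shift.
At the lower boundary (n = 1.44 to n = 1.33) the reflected ray undergoes no phase shift.
Exactly one π shift → a net half-wave offset.
For strong reflection here: 2 n t cos θ_r = (m + ½) λ.
Snell's law: 1.0 sin 39.1° = 1.44 sin θ_r → sin θ_r = 0.438, cos θ_r = 0.899.
Minimum at m = 0: t = λ / (4 n cos θ_r) = 416 / (4 × 1.44 × 0.899) = 80.3 nm.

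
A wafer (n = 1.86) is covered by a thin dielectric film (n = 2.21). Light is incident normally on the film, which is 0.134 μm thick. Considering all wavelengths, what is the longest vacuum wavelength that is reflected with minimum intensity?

At the upper boundary (n = 1.0 to n = 2.21) the reflected ray undergoes a half-wave phase shift.
At the lower boundary (n = 2.21 to n = 1.86) the reflected ray undergoes no phase shift.
Exactly one π shift → a net half-wave offset.
With one net inversion, destructive interference in reflection requires 2 n t = m λ.
λ = 2 n t / m. The longest wavelength is m = 1: λ = 2 × 2.21 × 134 / 1.00 = 592 nm.

592 nm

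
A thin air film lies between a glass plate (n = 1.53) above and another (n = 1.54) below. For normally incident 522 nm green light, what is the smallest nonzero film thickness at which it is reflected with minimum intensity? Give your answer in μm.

Ray reflecting at the top interface goes from n = 1.53 toward n = 1.0: no phase shift.
At the lower boundary (n = 1.0 to n = 1.54) the reflected ray undergoes a half-wave phase shift.
Net: one phase inversion between the two reflected rays.
With one net inversion, destructive interference in reflection requires 2 n t = m λ.
The smallest nonzero thickness corresponds to m = 1: t = m λ / (2 n) = 1.00 × 522 / (2 × 1.0) = 261 nm.

0.261 μm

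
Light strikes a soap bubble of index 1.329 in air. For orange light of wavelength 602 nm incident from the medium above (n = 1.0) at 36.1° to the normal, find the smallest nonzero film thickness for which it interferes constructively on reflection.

126 nm

Top surface (1.0 → 1.329): reflection off a higher-index medium gives a half-wave phase shift.
Bottom surface (1.329 → 1.0): reflection off a lower-index medium gives no phase shift.
Net: one phase inversion between the two reflected rays.
With one net inversion, constructive interference in reflection requires 2 n t cos θ_r = (m + ½) λ.
Snell's law: 1.0 sin 36.1° = 1.329 sin θ_r → sin θ_r = 0.443, cos θ_r = 0.896.
Minimum at m = 0: t = λ / (4 n cos θ_r) = 602 / (4 × 1.329 × 0.896) = 126 nm.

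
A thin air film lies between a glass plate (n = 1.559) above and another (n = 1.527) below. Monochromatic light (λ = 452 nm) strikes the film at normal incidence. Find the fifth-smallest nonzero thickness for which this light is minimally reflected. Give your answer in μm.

1.13 μm

At the upper boundary (n = 1.559 to n = 1.0) the reflected ray undergoes no phase shift.
Bottom surface (1.0 → 1.527): reflection off a higher-index medium gives a half-wave phase shift.
Exactly one π shift → a net half-wave offset.
With one net inversion, destructive interference in reflection requires 2 n t = m λ.
The fifth-smallest nonzero thickness corresponds to m = 5: t = m λ / (2 n) = 5.00 × 452 / (2 × 1.0) = 1130 nm.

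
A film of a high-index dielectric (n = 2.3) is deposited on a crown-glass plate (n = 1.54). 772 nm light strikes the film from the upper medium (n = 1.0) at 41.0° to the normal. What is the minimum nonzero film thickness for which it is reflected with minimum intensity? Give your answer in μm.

At the upper boundary (n = 1.0 to n = 2.3) the reflected ray undergoes a half-wave phase shift.
Ray reflecting at the bottom interface goes from n = 2.3 toward n = 1.54: no phase shift.
Net: one phase inversion between the two reflected rays.
With one net inversion, destructive interference in reflection requires 2 n t cos θ_r = m λ.
Snell's law: 1.0 sin 41.0° = 2.3 sin θ_r → sin θ_r = 0.285, cos θ_r = 0.958.
Minimum nonzero at m = 1: t = λ / (2 n cos θ_r) = 772 / (2 × 2.3 × 0.958) = 175 nm.

0.175 μm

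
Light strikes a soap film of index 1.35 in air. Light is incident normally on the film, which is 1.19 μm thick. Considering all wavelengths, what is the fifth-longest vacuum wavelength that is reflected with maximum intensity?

714 nm

At the upper boundary (n = 1.0 to n = 1.35) the reflected ray undergoes a half-wave phase shift.
At the lower boundary (n = 1.35 to n = 1.0) the reflected ray undergoes no phase shift.
Net: one phase inversion between the two reflected rays.
With one net inversion, constructive interference in reflection requires 2 n t = (m + ½) λ.
λ = 2 n t / (m + ½). The fifth-longest wavelength is m = 4: λ = 2 × 1.35 × 1190 / 4.50 = 714 nm.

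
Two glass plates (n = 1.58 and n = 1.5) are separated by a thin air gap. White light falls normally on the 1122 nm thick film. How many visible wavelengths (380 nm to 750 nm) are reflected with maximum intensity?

At the upper boundary (n = 1.58 to n = 1.0) the reflected ray undergoes no phase shift.
At the lower boundary (n = 1.0 to n = 1.5) the reflected ray undergoes a half-wave phase shift.
Exactly one π shift → a net half-wave offset.
For bright reflection here: 2 n t = (m + ½) λ.
λ = 2 n t / (m + ½) = 2244 / (m + ½) nm.
m=2: 898 nm (IR); m=3: 641 nm (visible); m=4: 499 nm (visible); m=5: 408 nm (visible); m=6: 345 nm (UV).

3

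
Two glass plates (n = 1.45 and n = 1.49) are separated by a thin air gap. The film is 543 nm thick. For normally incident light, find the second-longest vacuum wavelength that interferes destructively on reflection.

Ray reflecting at the top interface goes from n = 1.45 toward n = 1.0: no phase shift.
Ray reflecting at the bottom interface goes from n = 1.0 toward n = 1.49: a half-wave phase shift.
Net: one phase inversion between the two reflected rays.
With one net inversion, destructive interference in reflection requires 2 n t = m λ.
λ = 2 n t / m. The second-longest wavelength is m = 2: λ = 2 × 1.0 × 543 / 2.00 = 543 nm.

543 nm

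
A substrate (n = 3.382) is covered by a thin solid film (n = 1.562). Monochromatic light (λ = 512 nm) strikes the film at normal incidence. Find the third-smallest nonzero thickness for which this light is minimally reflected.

Ray reflecting at the top interface goes from n = 1.0 toward n = 1.562: a half-wave phase shift.
Ray reflecting at the bottom interface goes from n = 1.562 toward n = 3.382: a half-wave phase shift.
Net: no relative phase inversion (both shifts match).
So the condition for destructive reflection is 2 n t = (m + ½) λ.
The third-smallest nonzero thickness corresponds to m = 2: t = (m + ½) λ / (2 n) = 2.50 × 512 / (2 × 1.562) = 410 nm.

410 nm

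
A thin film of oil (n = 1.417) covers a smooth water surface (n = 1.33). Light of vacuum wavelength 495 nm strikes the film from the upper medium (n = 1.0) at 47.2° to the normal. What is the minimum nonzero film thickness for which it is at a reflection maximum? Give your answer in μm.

Top surface (1.0 → 1.417): reflection off a higher-index medium gives a half-wave phase shift.
Ray reflecting at the bottom interface goes from n = 1.417 toward n = 1.33: no phase shift.
Net: one phase inversion between the two reflected rays.
So the condition for constructive reflection is 2 n t cos θ_r = (m + ½) λ.
Snell's law: 1.0 sin 47.2° = 1.417 sin θ_r → sin θ_r = 0.518, cos θ_r = 0.855.
Minimum at m = 0: t = λ / (4 n cos θ_r) = 495 / (4 × 1.417 × 0.855) = 102 nm.

0.102 μm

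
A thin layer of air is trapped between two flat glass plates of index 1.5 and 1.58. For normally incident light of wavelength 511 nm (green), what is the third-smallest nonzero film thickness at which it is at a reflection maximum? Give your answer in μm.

0.639 μm

At the upper boundary (n = 1.5 to n = 1.0) the reflected ray undergoes no phase shift.
Ray reflecting at the bottom interface goes from n = 1.0 toward n = 1.58: a half-wave phase shift.
Exactly one π shift → a net half-wave offset.
With one net inversion, constructive interference in reflection requires 2 n t = (m + ½) λ.
The third-smallest nonzero thickness corresponds to m = 2: t = (m + ½) λ / (2 n) = 2.50 × 511 / (2 × 1.0) = 639 nm.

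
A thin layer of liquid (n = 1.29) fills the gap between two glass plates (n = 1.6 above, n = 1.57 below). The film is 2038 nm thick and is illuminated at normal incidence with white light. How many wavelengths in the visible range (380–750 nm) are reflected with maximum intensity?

7

At the upper boundary (n = 1.6 to n = 1.29) the reflected ray undergoes no phase shift.
Ray reflecting at the bottom interface goes from n = 1.29 toward n = 1.57: a half-wave phase shift.
Exactly one π shift → a net half-wave offset.
For strong reflection here: 2 n t = (m + ½) λ.
λ = 2 n t / (m + ½) = 5258 / (m + ½) nm.
m=6: 809 nm (IR); m=7: 701 nm (visible); m=8: 619 nm (visible); m=9: 553 nm (visible); m=10: 501 nm (visible); m=11: 457 nm (visible); m=12: 421 nm (visible); m=13: 389 nm (visible); m=14: 363 nm (UV).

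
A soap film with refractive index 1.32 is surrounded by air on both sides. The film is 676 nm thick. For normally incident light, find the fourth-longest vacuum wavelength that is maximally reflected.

510 nm

Ray reflecting at the top interface goes from n = 1.0 toward n = 1.32: a half-wave phase shift.
Bottom surface (1.32 → 1.0): reflection off a lower-index medium gives no phase shift.
The two reflections differ by half a wavelength.
So the condition for constructive reflection is 2 n t = (m + ½) λ.
λ = 2 n t / (m + ½). The fourth-longest wavelength is m = 3: λ = 2 × 1.32 × 676 / 3.50 = 510 nm.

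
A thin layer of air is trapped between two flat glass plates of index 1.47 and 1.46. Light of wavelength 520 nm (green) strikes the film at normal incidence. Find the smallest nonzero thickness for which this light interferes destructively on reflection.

260 nm

Ray reflecting at the top interface goes from n = 1.47 toward n = 1.0: no phase shift.
Ray reflecting at the bottom interface goes from n = 1.0 toward n = 1.46: a half-wave phase shift.
The two reflections differ by half a wavelength.
So the condition for destructive reflection is 2 n t = m λ.
The smallest nonzero thickness corresponds to m = 1: t = m λ / (2 n) = 1.00 × 520 / (2 × 1.0) = 260 nm.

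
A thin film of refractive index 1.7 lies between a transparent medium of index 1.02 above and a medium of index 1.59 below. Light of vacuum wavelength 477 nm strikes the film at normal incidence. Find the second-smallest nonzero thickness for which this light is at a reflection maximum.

Top surface (1.02 → 1.7): reflection off a higher-index medium gives a half-wave phase shift.
Ray reflecting at the bottom interface goes from n = 1.7 toward n = 1.59: no phase shift.
The two reflections differ by half a wavelength.
So the condition for constructive reflection is 2 n t = (m + ½) λ.
The second-smallest nonzero thickness corresponds to m = 1: t = (m + ½) λ / (2 n) = 1.50 × 477 / (2 × 1.7) = 210 nm.

210 nm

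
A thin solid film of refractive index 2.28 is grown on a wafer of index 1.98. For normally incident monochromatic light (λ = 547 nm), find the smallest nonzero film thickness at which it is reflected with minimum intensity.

At the upper boundary (n = 1.0 to n = 2.28) the reflected ray undergoes a half-wave phase shift.
Bottom surface (2.28 → 1.98): reflection off a lower-index medium gives no phase shift.
Net: one phase inversion between the two reflected rays.
So the condition for destructive reflection is 2 n t = m λ.
Minimum nonzero at m = 1: t = λ / (2 n) = 547 / (2 × 2.28) = 120 nm.

120 nm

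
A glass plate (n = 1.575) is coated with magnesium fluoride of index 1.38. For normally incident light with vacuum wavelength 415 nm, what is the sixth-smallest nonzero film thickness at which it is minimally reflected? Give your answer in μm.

Top surface (1.0 → 1.38): reflection off a higher-index medium gives a half-wave phase shift.
Bottom surface (1.38 → 1.575): reflection off a higher-index medium gives a half-wave phase shift.
Zero or two π shifts → no net half-wave offset.
So the condition for destructive reflection is 2 n t = (m + ½) λ.
The sixth-smallest nonzero thickness corresponds to m = 5: t = (m + ½) λ / (2 n) = 5.50 × 415 / (2 × 1.38) = 827 nm.

0.827 μm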